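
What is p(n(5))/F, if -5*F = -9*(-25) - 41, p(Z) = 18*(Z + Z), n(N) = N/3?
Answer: -75/46 ≈ -1.6304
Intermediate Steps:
n(N) = N/3 (n(N) = N*(⅓) = N/3)
p(Z) = 36*Z (p(Z) = 18*(2*Z) = 36*Z)
F = -184/5 (F = -(-9*(-25) - 41)/5 = -(225 - 41)/5 = -⅕*184 = -184/5 ≈ -36.800)
p(n(5))/F = (36*((⅓)*5))/(-184/5) = (36*(5/3))*(-5/184) = 60*(-5/184) = -75/46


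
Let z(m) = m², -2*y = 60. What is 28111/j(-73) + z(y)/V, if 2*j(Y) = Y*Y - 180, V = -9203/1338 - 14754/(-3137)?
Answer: -18937487401702/47005009891 ≈ -402.88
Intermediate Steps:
y = -30 (y = -½*60 = -30)
V = -9128959/4197306 (V = -9203*1/1338 - 14754*(-1/3137) = -9203/1338 + 14754/3137 = -9128959/4197306 ≈ -2.1750)
j(Y) = -90 + Y²/2 (j(Y) = (Y*Y - 180)/2 = (Y² - 180)/2 = (-180 + Y²)/2 = -90 + Y²/2)
28111/j(-73) + z(y)/V = 28111/(-90 + (½)*(-73)²) + (-30)²/(-9128959/4197306) = 28111/(-90 + (½)*5329) + 900*(-4197306/9128959) = 28111/(-90 + 5329/2) - 3777575400/9128959 = 28111/(5149/2) - 3777575400/9128959 = 28111*(2/5149) - 3777575400/9128959 = 56222/5149 - 3777575400/9128959 = -18937487401702/47005009891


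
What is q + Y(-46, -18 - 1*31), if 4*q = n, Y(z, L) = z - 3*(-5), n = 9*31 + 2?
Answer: 157/4 ≈ 39.250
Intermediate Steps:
n = 281 (n = 279 + 2 = 281)
Y(z, L) = 15 + z (Y(z, L) = z + 15 = 15 + z)
q = 281/4 (q = (1/4)*281 = 281/4 ≈ 70.250)
q + Y(-46, -18 - 1*31) = 281/4 + (15 - 46) = 281/4 - 31 = 157/4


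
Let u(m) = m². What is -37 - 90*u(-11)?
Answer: -10927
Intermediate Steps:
-37 - 90*u(-11) = -37 - 90*(-11)² = -37 - 90*121 = -37 - 10890 = -10927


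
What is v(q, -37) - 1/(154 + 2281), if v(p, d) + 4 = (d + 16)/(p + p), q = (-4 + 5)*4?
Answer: -129063/19480 ≈ -6.6254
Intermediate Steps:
q = 4 (q = 1*4 = 4)
v(p, d) = -4 + (16 + d)/(2*p) (v(p, d) = -4 + (d + 16)/(p + p) = -4 + (16 + d)/((2*p)) = -4 + (16 + d)*(1/(2*p)) = -4 + (16 + d)/(2*p))
v(q, -37) - 1/(154 + 2281) = (1/2)*(16 - 37 - 8*4)/4 - 1/(154 + 2281) = (1/2)*(1/4)*(16 - 37 - 32) - 1/2435 = (1/2)*(1/4)*(-53) - 1*1/2435 = -53/8 - 1/2435 = -129063/19480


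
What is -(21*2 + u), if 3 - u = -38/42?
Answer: -964/21 ≈ -45.905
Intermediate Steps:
u = 82/21 (u = 3 - (-38)/42 = 3 - 1*(-19/21) = 3 + 19/21 = 82/21 ≈ 3.9048)
-(21*2 + u) = -(21*2 + 82/21) = -(42 + 82/21) = -1*964/21 = -964/21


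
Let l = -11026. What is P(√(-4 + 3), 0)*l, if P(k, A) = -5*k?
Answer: 55130*I ≈ 55130.0*I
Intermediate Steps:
P(√(-4 + 3), 0)*l = -5*√(-4 + 3)*(-11026) = -5*I*(-11026) = 55130*I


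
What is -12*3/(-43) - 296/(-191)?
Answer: 19604/8213 ≈ 2.3869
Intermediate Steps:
-12*3/(-43) - 296/(-191) = -36*(-1/43) - 296*(-1/191) = 36/43 + 296/191 = 19604/8213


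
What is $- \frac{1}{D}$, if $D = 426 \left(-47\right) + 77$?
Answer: $\frac{1}{19945} \approx 5.0138 \cdot 10^{-5}$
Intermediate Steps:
$D = -19945$ ($D = -20022 + 77 = -19945$)
$- \frac{1}{D} = - \frac{1}{-19945} = \left(-1\right) \left(- \frac{1}{19945}\right) = \frac{1}{19945}$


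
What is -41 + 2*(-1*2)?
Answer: -45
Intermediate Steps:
-41 + 2*(-1*2) = -41 + 2*(-2) = -41 - 4 = -45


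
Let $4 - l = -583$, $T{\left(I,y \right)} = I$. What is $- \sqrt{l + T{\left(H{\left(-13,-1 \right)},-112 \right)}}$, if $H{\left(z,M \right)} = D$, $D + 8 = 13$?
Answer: $- 4 \sqrt{37} \approx -24.331$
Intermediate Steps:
$D = 5$ ($D = -8 + 13 = 5$)
$H{\left(z,M \right)} = 5$
$l = 587$ ($l = 4 - -583 = 4 + 583 = 587$)
$- \sqrt{l + T{\left(H{\left(-13,-1 \right)},-112 \right)}} = - \sqrt{587 + 5} = - \sqrt{592} = - 4 \sqrt{37}$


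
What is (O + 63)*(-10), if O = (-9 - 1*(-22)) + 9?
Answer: -850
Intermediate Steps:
O = 22 (O = (-9 + 22) + 9 = 13 + 9 = 22)
(O + 63)*(-10) = (22 + 63)*(-10) = 85*(-10) = -850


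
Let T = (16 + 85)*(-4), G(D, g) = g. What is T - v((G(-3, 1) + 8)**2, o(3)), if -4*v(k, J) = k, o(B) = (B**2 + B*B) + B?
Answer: -1535/4 ≈ -383.75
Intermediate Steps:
o(B) = B + 2*B**2 (o(B) = (B**2 + B**2) + B = 2*B**2 + B = B + 2*B**2)
T = -404 (T = 101*(-4) = -404)
v(k, J) = -k/4
T - v((G(-3, 1) + 8)**2, o(3)) = -404 - (-1)*(1 + 8)**2/4 = -404 - (-1)*9**2/4 = -404 - (-1)*81/4 = -404 - 1*(-81/4) = -404 + 81/4 = -1535/4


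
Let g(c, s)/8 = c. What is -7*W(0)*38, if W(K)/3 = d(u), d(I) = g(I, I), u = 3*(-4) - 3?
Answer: 95760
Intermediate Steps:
g(c, s) = 8*c
u = -15 (u = -12 - 3 = -15)
d(I) = 8*I
W(K) = -360 (W(K) = 3*(8*(-15)) = 3*(-120) = -360)
-7*W(0)*38 = -7*(-360)*38 = 2520*38 = 95760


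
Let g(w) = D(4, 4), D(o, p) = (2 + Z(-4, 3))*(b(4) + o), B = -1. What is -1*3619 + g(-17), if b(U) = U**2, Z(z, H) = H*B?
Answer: -3639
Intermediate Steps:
Z(z, H) = -H (Z(z, H) = H*(-1) = -H)
D(o, p) = -16 - o (D(o, p) = (2 - 1*3)*(4**2 + o) = (2 - 3)*(16 + o) = -(16 + o) = -16 - o)
g(w) = -20 (g(w) = -16 - 1*4 = -16 - 4 = -20)
-1*3619 + g(-17) = -1*3619 - 20 = -3619 - 20 = -3639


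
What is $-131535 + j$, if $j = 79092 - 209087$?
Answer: $-261530$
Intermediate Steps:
$j = -129995$
$-131535 + j = -131535 - 129995 = -261530$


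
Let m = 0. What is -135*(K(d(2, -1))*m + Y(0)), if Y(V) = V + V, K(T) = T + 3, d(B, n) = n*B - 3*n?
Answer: 0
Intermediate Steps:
d(B, n) = -3*n + B*n (d(B, n) = B*n - 3*n = -3*n + B*n)
K(T) = 3 + T
Y(V) = 2*V
-135*(K(d(2, -1))*m + Y(0)) = -135*((3 - (-3 + 2))*0 + 2*0) = -135*((3 - 1*(-1))*0 + 0) = -135*((3 + 1)*0 + 0) = -135*(4*0 + 0) = -135*(0 + 0) = -135*0 = 0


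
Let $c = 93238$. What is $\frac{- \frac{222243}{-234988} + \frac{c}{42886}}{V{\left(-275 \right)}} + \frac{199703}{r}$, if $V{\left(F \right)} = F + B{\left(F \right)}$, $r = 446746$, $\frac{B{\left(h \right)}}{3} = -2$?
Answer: $\frac{137869829557126773}{316277449164795092} \approx 0.43591$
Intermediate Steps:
$B{\left(h \right)} = -6$ ($B{\left(h \right)} = 3 \left(-2\right) = -6$)
$V{\left(F \right)} = -6 + F$ ($V{\left(F \right)} = F - 6 = -6 + F$)
$\frac{- \frac{222243}{-234988} + \frac{c}{42886}}{V{\left(-275 \right)}} + \frac{199703}{r} = \frac{- \frac{222243}{-234988} + \frac{93238}{42886}}{-6 - 275} + \frac{199703}{446746} = \frac{\left(-222243\right) \left(- \frac{1}{234988}\right) + 93238 \cdot \frac{1}{42886}}{-281} + 199703 \cdot \frac{1}{446746} = \left(\frac{222243}{234988} + \frac{46619}{21443}\right) \left(- \frac{1}{281}\right) + \frac{199703}{446746} = \frac{15720462221}{5038847684} \left(- \frac{1}{281}\right) + \frac{199703}{446746} = - \frac{15720462221}{1415916199204} + \frac{199703}{446746} = \frac{137869829557126773}{316277449164795092}$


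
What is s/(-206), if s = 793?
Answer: -793/206 ≈ -3.8495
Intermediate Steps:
s/(-206) = 793/(-206) = 793*(-1/206) = -793/206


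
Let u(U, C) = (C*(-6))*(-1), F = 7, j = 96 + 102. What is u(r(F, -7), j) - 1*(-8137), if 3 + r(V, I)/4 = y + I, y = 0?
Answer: 9325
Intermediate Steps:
j = 198
r(V, I) = -12 + 4*I (r(V, I) = -12 + 4*(0 + I) = -12 + 4*I)
u(U, C) = 6*C (u(U, C) = -6*C*(-1) = 6*C)
u(r(F, -7), j) - 1*(-8137) = 6*198 - 1*(-8137) = 1188 + 8137 = 9325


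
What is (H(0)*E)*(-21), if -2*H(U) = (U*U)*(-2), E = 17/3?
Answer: 0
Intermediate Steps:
E = 17/3 (E = 17*(⅓) = 17/3 ≈ 5.6667)
H(U) = U² (H(U) = -U*U*(-2)/2 = -U²*(-2)/2 = -(-1)*U² = U²)
(H(0)*E)*(-21) = (0²*(17/3))*(-21) = (0*(17/3))*(-21) = 0*(-21) = 0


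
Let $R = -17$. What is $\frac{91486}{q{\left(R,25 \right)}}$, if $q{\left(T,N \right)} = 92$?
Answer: $\frac{45743}{46} \approx 994.41$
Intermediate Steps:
$\frac{91486}{q{\left(R,25 \right)}} = \frac{91486}{92} = 91486 \cdot \frac{1}{92} = \frac{45743}{46}$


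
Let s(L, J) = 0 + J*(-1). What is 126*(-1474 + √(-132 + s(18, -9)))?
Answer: -185724 + 126*I*√123 ≈ -1.8572e+5 + 1397.4*I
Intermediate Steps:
s(L, J) = -J (s(L, J) = 0 - J = -J)
126*(-1474 + √(-132 + s(18, -9))) = 126*(-1474 + √(-132 - 1*(-9))) = 126*(-1474 + √(-132 + 9)) = 126*(-1474 + √(-123)) = 126*(-1474 + I*√123) = -185724 + 126*I*√123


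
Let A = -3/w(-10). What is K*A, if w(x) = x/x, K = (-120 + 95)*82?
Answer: 6150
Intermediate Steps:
K = -2050 (K = -25*82 = -2050)
w(x) = 1
A = -3 (A = -3/1 = -3*1 = -3)
K*A = -2050*(-3) = 6150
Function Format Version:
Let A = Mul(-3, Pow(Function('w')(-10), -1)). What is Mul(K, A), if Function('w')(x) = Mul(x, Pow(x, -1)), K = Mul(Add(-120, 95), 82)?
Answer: 6150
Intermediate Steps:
K = -2050 (K = Mul(-25, 82) = -2050)
Function('w')(x) = 1
A = -3 (A = Mul(-3, Pow(1, -1)) = Mul(-3, 1) = -3)
Mul(K, A) = Mul(-2050, -3) = 6150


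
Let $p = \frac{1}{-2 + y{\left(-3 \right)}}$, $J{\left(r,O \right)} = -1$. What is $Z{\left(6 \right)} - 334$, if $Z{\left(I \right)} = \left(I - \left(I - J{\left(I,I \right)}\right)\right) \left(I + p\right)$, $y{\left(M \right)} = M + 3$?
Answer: $- \frac{679}{2} \approx -339.5$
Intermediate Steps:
$y{\left(M \right)} = 3 + M$
$p = - \frac{1}{2}$ ($p = \frac{1}{-2 + \left(3 - 3\right)} = \frac{1}{-2 + 0} = \frac{1}{-2} = - \frac{1}{2} \approx -0.5$)
$Z{\left(I \right)} = \frac{1}{2} - I$ ($Z{\left(I \right)} = \left(I - \left(1 + I\right)\right) \left(I - \frac{1}{2}\right) = - (- \frac{1}{2} + I) = \frac{1}{2} - I$)
$Z{\left(6 \right)} - 334 = \left(\frac{1}{2} - 6\right) - 334 = - \frac{11}{2} - 334 = - \frac{679}{2}$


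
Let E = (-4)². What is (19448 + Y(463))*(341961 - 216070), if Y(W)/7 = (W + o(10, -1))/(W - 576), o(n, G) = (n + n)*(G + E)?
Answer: 275988699153/113 ≈ 2.4424e+9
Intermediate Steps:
E = 16
o(n, G) = 2*n*(16 + G) (o(n, G) = (n + n)*(G + 16) = (2*n)*(16 + G) = 2*n*(16 + G))
Y(W) = 7*(300 + W)/(-576 + W) (Y(W) = 7*((W + 2*10*(16 - 1))/(W - 576)) = 7*((W + 2*10*15)/(-576 + W)) = 7*((W + 300)/(-576 + W)) = 7*((300 + W)/(-576 + W)) = 7*(300 + W)/(-576 + W))
(19448 + Y(463))*(341961 - 216070) = (19448 + 7*(300 + 463)/(-576 + 463))*(341961 - 216070) = (19448 + 7*763/(-113))*125891 = (19448 + 7*(-1/113)*763)*125891 = (19448 - 5341/113)*125891 = (2192283/113)*125891 = 275988699153/113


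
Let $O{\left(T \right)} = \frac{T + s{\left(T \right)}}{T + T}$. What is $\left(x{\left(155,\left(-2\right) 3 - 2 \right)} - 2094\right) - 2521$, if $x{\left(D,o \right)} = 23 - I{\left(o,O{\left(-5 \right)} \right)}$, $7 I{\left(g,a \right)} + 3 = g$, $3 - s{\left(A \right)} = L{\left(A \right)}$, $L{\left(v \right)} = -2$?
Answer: $- \frac{32133}{7} \approx -4590.4$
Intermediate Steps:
$s{\left(A \right)} = 5$ ($s{\left(A \right)} = 3 - -2 = 3 + 2 = 5$)
$O{\left(T \right)} = \frac{5 + T}{2 T}$ ($O{\left(T \right)} = \frac{T + 5}{T + T} = \frac{5 + T}{2 T}$)
$I{\left(g,a \right)} = - \frac{3}{7} + \frac{g}{7}$
$x{\left(D,o \right)} = \frac{164}{7} - \frac{o}{7}$ ($x{\left(D,o \right)} = 23 - \left(- \frac{3}{7} + \frac{o}{7}\right) = \frac{164}{7} - \frac{o}{7}$)
$\left(x{\left(155,\left(-2\right) 3 - 2 \right)} - 2094\right) - 2521 = \left(\left(\frac{164}{7} - \frac{\left(-2\right) 3 - 2}{7}\right) - 2094\right) - 2521 = \left(\left(\frac{164}{7} - \frac{-6 - 2}{7}\right) - 2094\right) - 2521 = \left(\left(\frac{164}{7} - - \frac{8}{7}\right) - 2094\right) - 2521 = \left(\left(\frac{164}{7} + \frac{8}{7}\right) - 2094\right) - 2521 = \left(\frac{172}{7} - 2094\right) - 2521 = - \frac{14486}{7} - 2521 = - \frac{32133}{7}$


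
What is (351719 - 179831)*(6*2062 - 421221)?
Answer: -70276236912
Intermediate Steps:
(351719 - 179831)*(6*2062 - 421221) = 171888*(12372 - 421221) = 171888*(-408849) = -70276236912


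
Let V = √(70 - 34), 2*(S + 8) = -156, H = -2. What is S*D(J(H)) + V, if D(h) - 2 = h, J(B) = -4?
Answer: 178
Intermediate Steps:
D(h) = 2 + h
S = -86 (S = -8 + (½)*(-156) = -8 - 78 = -86)
V = 6 (V = √36 = 6)
S*D(J(H)) + V = -86*(2 - 4) + 6 = -86*(-2) + 6 = 172 + 6 = 178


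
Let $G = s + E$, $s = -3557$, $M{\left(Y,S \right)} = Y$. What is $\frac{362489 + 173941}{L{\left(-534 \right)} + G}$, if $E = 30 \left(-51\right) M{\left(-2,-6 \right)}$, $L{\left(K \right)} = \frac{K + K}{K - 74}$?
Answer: $- \frac{81537360}{75277} \approx -1083.2$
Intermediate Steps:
$L{\left(K \right)} = \frac{2 K}{-74 + K}$
$E = 3060$ ($E = 30 \left(-51\right) \left(-2\right) = \left(-1530\right) \left(-2\right) = 3060$)
$G = -497$ ($G = -3557 + 3060 = -497$)
$\frac{362489 + 173941}{L{\left(-534 \right)} + G} = \frac{362489 + 173941}{2 \left(-534\right) \frac{1}{-74 - 534} - 497} = \frac{536430}{2 \left(-534\right) \frac{1}{-608} - 497} = \frac{536430}{2 \left(-534\right) \left(- \frac{1}{608}\right) - 497} = \frac{536430}{\frac{267}{152} - 497} = \frac{536430}{- \frac{75277}{152}} = 536430 \left(- \frac{152}{75277}\right) = - \frac{81537360}{75277}$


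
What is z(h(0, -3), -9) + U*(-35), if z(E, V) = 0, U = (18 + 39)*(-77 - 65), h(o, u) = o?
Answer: 283290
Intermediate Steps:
U = -8094 (U = 57*(-142) = -8094)
z(h(0, -3), -9) + U*(-35) = 0 - 8094*(-35) = 0 + 283290 = 283290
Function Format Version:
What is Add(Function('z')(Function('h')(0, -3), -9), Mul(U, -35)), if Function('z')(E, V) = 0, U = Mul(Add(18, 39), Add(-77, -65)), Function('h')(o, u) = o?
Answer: 283290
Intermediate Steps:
U = -8094 (U = Mul(57, -142) = -8094)
Add(Function('z')(Function('h')(0, -3), -9), Mul(U, -35)) = Add(0, Mul(-8094, -35)) = Add(0, 283290) = 283290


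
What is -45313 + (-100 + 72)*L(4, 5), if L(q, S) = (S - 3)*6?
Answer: -45649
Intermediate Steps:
L(q, S) = -18 + 6*S (L(q, S) = (-3 + S)*6 = -18 + 6*S)
-45313 + (-100 + 72)*L(4, 5) = -45313 + (-100 + 72)*(-18 + 6*5) = -45313 - 28*(-18 + 30) = -45313 - 28*12 = -45313 - 336 = -45649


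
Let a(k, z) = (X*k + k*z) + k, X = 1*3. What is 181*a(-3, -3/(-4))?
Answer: -10317/4 ≈ -2579.3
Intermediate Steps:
X = 3
a(k, z) = 4*k + k*z (a(k, z) = (3*k + k*z) + k = 4*k + k*z)
181*a(-3, -3/(-4)) = 181*(-3*(4 - 3/(-4))) = 181*(-3*(4 - 3*(-¼))) = 181*(-3*(4 + ¾)) = 181*(-3*19/4) = 181*(-57/4) = -10317/4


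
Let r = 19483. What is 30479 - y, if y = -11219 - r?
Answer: 61181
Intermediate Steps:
y = -30702 (y = -11219 - 1*19483 = -11219 - 19483 = -30702)
30479 - y = 30479 - 1*(-30702) = 30479 + 30702 = 61181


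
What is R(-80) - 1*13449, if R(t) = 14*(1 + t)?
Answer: -14555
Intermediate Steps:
R(t) = 14 + 14*t
R(-80) - 1*13449 = (14 + 14*(-80)) - 1*13449 = (14 - 1120) - 13449 = -1106 - 13449 = -14555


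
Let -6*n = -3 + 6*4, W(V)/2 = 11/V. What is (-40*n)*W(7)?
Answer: 440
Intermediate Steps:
W(V) = 22/V (W(V) = 2*(11/V) = 22/V)
n = -7/2 (n = -(-3 + 6*4)/6 = -(-3 + 24)/6 = -1/6*21 = -7/2 ≈ -3.5000)
(-40*n)*W(7) = (-40*(-7/2))*(22/7) = 140*(22*(1/7)) = 140*(22/7) = 440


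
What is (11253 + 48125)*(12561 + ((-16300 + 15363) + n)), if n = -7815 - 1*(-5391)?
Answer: 546277600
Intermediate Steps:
n = -2424 (n = -7815 + 5391 = -2424)
(11253 + 48125)*(12561 + ((-16300 + 15363) + n)) = (11253 + 48125)*(12561 + ((-16300 + 15363) - 2424)) = 59378*(12561 + (-937 - 2424)) = 59378*(12561 - 3361) = 59378*9200 = 546277600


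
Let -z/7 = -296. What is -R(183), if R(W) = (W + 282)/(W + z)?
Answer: -93/451 ≈ -0.20621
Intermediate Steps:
z = 2072 (z = -7*(-296) = 2072)
R(W) = (282 + W)/(2072 + W) (R(W) = (W + 282)/(W + 2072) = (282 + W)/(2072 + W))
-R(183) = -(282 + 183)/(2072 + 183) = -465/2255 = -1*93/451 = -93/451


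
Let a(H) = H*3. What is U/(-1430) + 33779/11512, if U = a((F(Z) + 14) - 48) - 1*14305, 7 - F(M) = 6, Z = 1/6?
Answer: 8235493/633160 ≈ 13.007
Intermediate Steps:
Z = ⅙ ≈ 0.16667
F(M) = 1 (F(M) = 7 - 1*6 = 7 - 6 = 1)
a(H) = 3*H
U = -14404 (U = 3*((1 + 14) - 48) - 1*14305 = 3*(15 - 48) - 14305 = 3*(-33) - 14305 = -99 - 14305 = -14404)
U/(-1430) + 33779/11512 = -14404/(-1430) + 33779/11512 = -14404*(-1/1430) + 33779*(1/11512) = 554/55 + 33779/11512 = 8235493/633160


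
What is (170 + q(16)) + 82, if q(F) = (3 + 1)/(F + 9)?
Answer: 6304/25 ≈ 252.16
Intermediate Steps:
q(F) = 4/(9 + F)
(170 + q(16)) + 82 = (170 + 4/(9 + 16)) + 82 = (170 + 4/25) + 82 = 4254/25 + 82 = 6304/25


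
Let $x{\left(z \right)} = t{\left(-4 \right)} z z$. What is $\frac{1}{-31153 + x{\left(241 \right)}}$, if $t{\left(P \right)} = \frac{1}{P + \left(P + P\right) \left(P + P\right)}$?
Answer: $- \frac{60}{1811099} \approx -3.3129 \cdot 10^{-5}$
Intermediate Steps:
$t{\left(P \right)} = \frac{1}{P + 4 P^{2}}$ ($t{\left(P \right)} = \frac{1}{P + 2 P 2 P} = \frac{1}{P + 4 P^{2}}$)
$x{\left(z \right)} = \frac{z^{2}}{60}$ ($x{\left(z \right)} = \frac{1}{\left(-4\right) \left(1 + 4 \left(-4\right)\right)} z z = - \frac{1}{4 \left(1 - 16\right)} z z = - \frac{1}{4 \left(-15\right)} z z = \left(- \frac{1}{4}\right) \left(- \frac{1}{15}\right) z z = \frac{z}{60} z = \frac{z^{2}}{60}$)
$\frac{1}{-31153 + x{\left(241 \right)}} = \frac{1}{-31153 + \frac{241^{2}}{60}} = \frac{1}{-31153 + \frac{1}{60} \cdot 58081} = \frac{1}{-31153 + \frac{58081}{60}} = \frac{1}{- \frac{1811099}{60}} = - \frac{60}{1811099}$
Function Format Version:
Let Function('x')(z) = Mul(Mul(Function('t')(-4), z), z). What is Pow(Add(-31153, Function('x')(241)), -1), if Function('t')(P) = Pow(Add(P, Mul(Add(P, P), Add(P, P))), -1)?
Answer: Rational(-60, 1811099) ≈ -3.3129e-5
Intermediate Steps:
Function('t')(P) = Pow(Add(P, Mul(4, Pow(P, 2))), -1) (Function('t')(P) = Pow(Add(P, Mul(Mul(2, P), Mul(2, P))), -1) = Pow(Add(P, Mul(4, Pow(P, 2))), -1))
Function('x')(z) = Mul(Rational(1, 60), Pow(z, 2)) (Function('x')(z) = Mul(Mul(Mul(Pow(-4, -1), Pow(Add(1, Mul(4, -4)), -1)), z), z) = Mul(Mul(Mul(Rational(-1, 4), Pow(Add(1, -16), -1)), z), z) = Mul(Mul(Mul(Rational(-1, 4), Pow(-15, -1)), z), z) = Mul(Mul(Mul(Rational(-1, 4), Rational(-1, 15)), z), z) = Mul(Mul(Rational(1, 60), z), z) = Mul(Rational(1, 60), Pow(z, 2)))
Pow(Add(-31153, Function('x')(241)), -1) = Pow(Add(-31153, Mul(Rational(1, 60), Pow(241, 2))), -1) = Pow(Add(-31153, Mul(Rational(1, 60), 58081)), -1) = Pow(Add(-31153, Rational(58081, 60)), -1) = Pow(Rational(-1811099, 60), -1) = Rational(-60, 1811099)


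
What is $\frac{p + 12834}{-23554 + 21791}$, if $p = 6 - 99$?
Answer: $- \frac{12741}{1763} \approx -7.2269$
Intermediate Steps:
$p = -93$ ($p = 6 - 99 = -93$)
$\frac{p + 12834}{-23554 + 21791} = \frac{-93 + 12834}{-23554 + 21791} = \frac{12741}{-1763} = 12741 \left(- \frac{1}{1763}\right) = - \frac{12741}{1763}$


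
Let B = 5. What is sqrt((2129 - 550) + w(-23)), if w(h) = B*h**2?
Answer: 8*sqrt(66) ≈ 64.992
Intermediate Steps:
w(h) = 5*h**2
sqrt((2129 - 550) + w(-23)) = sqrt((2129 - 550) + 5*(-23)**2) = sqrt(1579 + 5*529) = sqrt(1579 + 2645) = sqrt(4224) = 8*sqrt(66)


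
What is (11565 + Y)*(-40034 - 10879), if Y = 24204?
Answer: -1821107097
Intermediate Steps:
(11565 + Y)*(-40034 - 10879) = (11565 + 24204)*(-40034 - 10879) = 35769*(-50913) = -1821107097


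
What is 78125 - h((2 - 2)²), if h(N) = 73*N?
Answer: 78125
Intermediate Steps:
78125 - h((2 - 2)²) = 78125 - 73*(2 - 2)² = 78125 - 73*0² = 78125 - 73*0 = 78125 - 1*0 = 78125 + 0 = 78125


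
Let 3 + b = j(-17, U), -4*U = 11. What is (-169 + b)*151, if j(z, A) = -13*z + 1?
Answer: 7550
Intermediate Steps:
U = -11/4 (U = -¼*11 = -11/4 ≈ -2.7500)
j(z, A) = 1 - 13*z
b = 219 (b = -3 + (1 - 13*(-17)) = -3 + (1 + 221) = -3 + 222 = 219)
(-169 + b)*151 = (-169 + 219)*151 = 50*151 = 7550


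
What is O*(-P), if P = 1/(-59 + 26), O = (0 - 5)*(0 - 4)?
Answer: 20/33 ≈ 0.60606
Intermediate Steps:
O = 20 (O = -5*(-4) = 20)
P = -1/33 (P = 1/(-33) = -1/33 ≈ -0.030303)
O*(-P) = 20*(-1*(-1/33)) = 20*(1/33) = 20/33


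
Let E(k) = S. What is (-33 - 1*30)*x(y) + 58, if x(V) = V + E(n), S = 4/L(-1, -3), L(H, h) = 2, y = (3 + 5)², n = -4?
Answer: -4100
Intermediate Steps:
y = 64 (y = 8² = 64)
S = 2 (S = 4/2 = 4*(½) = 2)
E(k) = 2
x(V) = 2 + V (x(V) = V + 2 = 2 + V)
(-33 - 1*30)*x(y) + 58 = (-33 - 1*30)*(2 + 64) + 58 = (-33 - 30)*66 + 58 = -63*66 + 58 = -4158 + 58 = -4100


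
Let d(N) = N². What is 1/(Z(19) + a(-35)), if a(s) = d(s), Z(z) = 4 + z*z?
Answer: 1/1590 ≈ 0.00062893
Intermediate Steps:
Z(z) = 4 + z²
a(s) = s²
1/(Z(19) + a(-35)) = 1/((4 + 19²) + (-35)²) = 1/((4 + 361) + 1225) = 1/(365 + 1225) = 1/1590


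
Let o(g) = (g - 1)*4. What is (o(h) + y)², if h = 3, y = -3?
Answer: 25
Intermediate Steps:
o(g) = -4 + 4*g (o(g) = (-1 + g)*4 = -4 + 4*g)
(o(h) + y)² = ((-4 + 4*3) - 3)² = ((-4 + 12) - 3)² = (8 - 3)² = 5² = 25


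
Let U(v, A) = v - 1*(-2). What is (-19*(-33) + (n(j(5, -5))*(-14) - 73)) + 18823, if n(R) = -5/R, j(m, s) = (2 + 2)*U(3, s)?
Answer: 38761/2 ≈ 19381.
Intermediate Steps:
U(v, A) = 2 + v (U(v, A) = v + 2 = 2 + v)
j(m, s) = 20 (j(m, s) = (2 + 2)*(2 + 3) = 4*5 = 20)
(-19*(-33) + (n(j(5, -5))*(-14) - 73)) + 18823 = (-19*(-33) + (-5/20*(-14) - 73)) + 18823 = (627 + (-5*1/20*(-14) - 73)) + 18823 = (627 + (-¼*(-14) - 73)) + 18823 = (627 + (7/2 - 73)) + 18823 = (627 - 139/2) + 18823 = 1115/2 + 18823 = 38761/2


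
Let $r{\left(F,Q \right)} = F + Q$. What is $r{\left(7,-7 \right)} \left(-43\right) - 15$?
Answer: $-15$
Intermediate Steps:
$r{\left(7,-7 \right)} \left(-43\right) - 15 = \left(7 - 7\right) \left(-43\right) - 15 = 0 \left(-43\right) - 15 = 0 - 15 = -15$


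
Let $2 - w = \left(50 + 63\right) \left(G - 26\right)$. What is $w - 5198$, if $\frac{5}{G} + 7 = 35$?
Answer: $- \frac{63789}{28} \approx -2278.2$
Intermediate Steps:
$G = \frac{5}{28}$ ($G = \frac{5}{-7 + 35} = \frac{5}{28} \approx 0.17857$)
$w = \frac{81755}{28}$ ($w = 2 - \left(50 + 63\right) \left(\frac{5}{28} - 26\right) = 2 - 113 \left(- \frac{723}{28}\right) = 2 - - \frac{81699}{28} = 2 + \frac{81699}{28} = \frac{81755}{28} \approx 2919.8$)
$w - 5198 = \frac{81755}{28} - 5198 = - \frac{63789}{28}$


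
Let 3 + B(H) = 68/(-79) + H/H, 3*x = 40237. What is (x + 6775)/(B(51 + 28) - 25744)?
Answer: -2392199/3051003 ≈ -0.78407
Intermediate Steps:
x = 40237/3 (x = (1/3)*40237 = 40237/3 ≈ 13412.)
B(H) = -226/79 (B(H) = -3 + (68/(-79) + H/H) = -3 + (68*(-1/79) + 1) = -3 + (-68/79 + 1) = -3 + 11/79 = -226/79)
(x + 6775)/(B(51 + 28) - 25744) = (40237/3 + 6775)/(-226/79 - 25744) = 60562/(3*(-2034002/79)) = (60562/3)*(-79/2034002) = -2392199/3051003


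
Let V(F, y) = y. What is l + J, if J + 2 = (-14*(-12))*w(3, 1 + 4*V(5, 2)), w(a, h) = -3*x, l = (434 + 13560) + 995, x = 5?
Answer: 12467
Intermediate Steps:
l = 14989 (l = 13994 + 995 = 14989)
w(a, h) = -15 (w(a, h) = -3*5 = -15)
J = -2522 (J = -2 - 14*(-12)*(-15) = -2 - 7*(-24)*(-15) = -2 + 168*(-15) = -2 - 2520 = -2522)
l + J = 14989 - 2522 = 12467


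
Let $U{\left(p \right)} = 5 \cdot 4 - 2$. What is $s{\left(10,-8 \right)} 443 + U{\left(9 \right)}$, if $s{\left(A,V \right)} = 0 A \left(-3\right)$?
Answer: $18$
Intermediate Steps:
$s{\left(A,V \right)} = 0$ ($s{\left(A,V \right)} = 0 \left(-3\right) = 0$)
$U{\left(p \right)} = 18$ ($U{\left(p \right)} = 20 - 2 = 18$)
$s{\left(10,-8 \right)} 443 + U{\left(9 \right)} = 0 \cdot 443 + 18 = 0 + 18 = 18$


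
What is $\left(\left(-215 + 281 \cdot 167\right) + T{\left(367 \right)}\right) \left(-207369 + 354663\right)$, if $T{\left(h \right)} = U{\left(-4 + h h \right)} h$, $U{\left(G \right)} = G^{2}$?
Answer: $980594797551201378$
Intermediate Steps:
$T{\left(h \right)} = h \left(-4 + h^{2}\right)^{2}$ ($T{\left(h \right)} = \left(-4 + h h\right)^{2} h = \left(-4 + h^{2}\right)^{2} h = h \left(-4 + h^{2}\right)^{2}$)
$\left(\left(-215 + 281 \cdot 167\right) + T{\left(367 \right)}\right) \left(-207369 + 354663\right) = \left(\left(-215 + 281 \cdot 167\right) + 367 \left(-4 + 367^{2}\right)^{2}\right) \left(-207369 + 354663\right) = \left(\left(-215 + 46927\right) + 367 \left(-4 + 134689\right)^{2}\right) 147294 = \left(46712 + 367 \cdot 134685^{2}\right) 147294 = \left(46712 + 367 \cdot 18140049225\right) 147294 = \left(46712 + 6657398065575\right) 147294 = 6657398112287 \cdot 147294 = 980594797551201378$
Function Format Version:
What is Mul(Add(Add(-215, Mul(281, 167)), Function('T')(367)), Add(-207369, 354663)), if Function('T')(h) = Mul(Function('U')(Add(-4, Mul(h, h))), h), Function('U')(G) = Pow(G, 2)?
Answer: 980594797551201378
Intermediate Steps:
Function('T')(h) = Mul(h, Pow(Add(-4, Pow(h, 2)), 2)) (Function('T')(h) = Mul(Pow(Add(-4, Mul(h, h)), 2), h) = Mul(Pow(Add(-4, Pow(h, 2)), 2), h) = Mul(h, Pow(Add(-4, Pow(h, 2)), 2)))
Mul(Add(Add(-215, Mul(281, 167)), Function('T')(367)), Add(-207369, 354663)) = Mul(Add(Add(-215, Mul(281, 167)), Mul(367, Pow(Add(-4, Pow(367, 2)), 2))), Add(-207369, 354663)) = Mul(Add(Add(-215, 46927), Mul(367, Pow(Add(-4, 134689), 2))), 147294) = Mul(Add(46712, Mul(367, Pow(134685, 2))), 147294) = Mul(Add(46712, Mul(367, 18140049225)), 147294) = Mul(Add(46712, 6657398065575), 147294) = Mul(6657398112287, 147294) = 980594797551201378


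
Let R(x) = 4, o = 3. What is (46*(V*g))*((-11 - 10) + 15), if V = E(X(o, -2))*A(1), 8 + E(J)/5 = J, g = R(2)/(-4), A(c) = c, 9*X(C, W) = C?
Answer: -10580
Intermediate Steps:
X(C, W) = C/9
g = -1 (g = 4/(-4) = 4*(-¼) = -1)
E(J) = -40 + 5*J
V = -115/3 (V = (-40 + 5*((⅑)*3))*1 = (-40 + 5*(⅓))*1 = (-40 + 5/3)*1 = -115/3*1 = -115/3 ≈ -38.333)
(46*(V*g))*((-11 - 10) + 15) = (46*(-115/3*(-1)))*((-11 - 10) + 15) = (46*(115/3))*(-21 + 15) = (5290/3)*(-6) = -10580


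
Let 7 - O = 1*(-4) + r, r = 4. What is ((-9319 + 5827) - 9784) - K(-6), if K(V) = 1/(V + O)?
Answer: -13277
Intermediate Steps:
O = 7 (O = 7 - (1*(-4) + 4) = 7 - (-4 + 4) = 7 - 1*0 = 7 + 0 = 7)
K(V) = 1/(7 + V) (K(V) = 1/(V + 7) = 1/(7 + V))
((-9319 + 5827) - 9784) - K(-6) = ((-9319 + 5827) - 9784) - 1/(7 - 6) = (-3492 - 9784) - 1/1 = -13276 - 1*1 = -13276 - 1 = -13277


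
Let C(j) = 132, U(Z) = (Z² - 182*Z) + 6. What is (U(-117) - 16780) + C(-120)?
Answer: 18341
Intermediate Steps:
U(Z) = 6 + Z² - 182*Z
(U(-117) - 16780) + C(-120) = ((6 + (-117)² - 182*(-117)) - 16780) + 132 = ((6 + 13689 + 21294) - 16780) + 132 = (34989 - 16780) + 132 = 18209 + 132 = 18341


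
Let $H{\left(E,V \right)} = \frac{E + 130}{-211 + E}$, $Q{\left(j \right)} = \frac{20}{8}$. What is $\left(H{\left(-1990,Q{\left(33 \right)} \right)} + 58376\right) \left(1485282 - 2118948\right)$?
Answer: $- \frac{2626390955496}{71} \approx -3.6991 \cdot 10^{10}$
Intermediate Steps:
$Q{\left(j \right)} = \frac{5}{2}$ ($Q{\left(j \right)} = 20 \cdot \frac{1}{8} = \frac{5}{2}$)
$H{\left(E,V \right)} = \frac{130 + E}{-211 + E}$
$\left(H{\left(-1990,Q{\left(33 \right)} \right)} + 58376\right) \left(1485282 - 2118948\right) = \left(\frac{130 - 1990}{-211 - 1990} + 58376\right) \left(1485282 - 2118948\right) = \left(\frac{1}{-2201} \left(-1860\right) + 58376\right) \left(1485282 - 2118948\right) = \left(\left(- \frac{1}{2201}\right) \left(-1860\right) + 58376\right) \left(-633666\right) = \left(\frac{60}{71} + 58376\right) \left(-633666\right) = \frac{4144756}{71} \left(-633666\right) = - \frac{2626390955496}{71}$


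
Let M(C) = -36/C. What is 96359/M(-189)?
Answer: 2023539/4 ≈ 5.0589e+5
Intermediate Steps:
96359/M(-189) = 96359/((-36/(-189))) = 96359/((-36*(-1/189))) = 96359/(4/21) = 96359*(21/4) = 2023539/4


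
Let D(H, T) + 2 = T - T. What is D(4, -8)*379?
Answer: -758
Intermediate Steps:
D(H, T) = -2 (D(H, T) = -2 + (T - T) = -2 + 0 = -2)
D(4, -8)*379 = -2*379 = -758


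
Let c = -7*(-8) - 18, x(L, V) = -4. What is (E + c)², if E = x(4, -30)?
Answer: 1156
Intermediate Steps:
E = -4
c = 38 (c = 56 - 18 = 38)
(E + c)² = (-4 + 38)² = 34² = 1156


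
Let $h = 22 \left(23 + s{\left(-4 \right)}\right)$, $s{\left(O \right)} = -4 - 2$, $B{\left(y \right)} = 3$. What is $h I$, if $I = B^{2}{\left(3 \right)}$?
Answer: $3366$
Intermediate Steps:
$s{\left(O \right)} = -6$
$I = 9$ ($I = 3^{2} = 9$)
$h = 374$ ($h = 22 \left(23 - 6\right) = 22 \cdot 17 = 374$)
$h I = 374 \cdot 9 = 3366$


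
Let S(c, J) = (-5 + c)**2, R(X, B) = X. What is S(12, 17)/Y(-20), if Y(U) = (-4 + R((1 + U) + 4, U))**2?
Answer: 49/361 ≈ 0.13573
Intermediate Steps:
Y(U) = (1 + U)**2 (Y(U) = (-4 + ((1 + U) + 4))**2 = (-4 + (5 + U))**2 = (1 + U)**2)
S(12, 17)/Y(-20) = (-5 + 12)**2/((1 - 20)**2) = 7**2/((-19)**2) = 49/361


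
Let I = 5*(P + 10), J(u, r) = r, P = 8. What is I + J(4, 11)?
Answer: 101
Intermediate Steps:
I = 90 (I = 5*(8 + 10) = 5*18 = 90)
I + J(4, 11) = 90 + 11 = 101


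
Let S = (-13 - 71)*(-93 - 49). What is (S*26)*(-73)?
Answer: -22639344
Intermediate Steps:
S = 11928 (S = -84*(-142) = 11928)
(S*26)*(-73) = (11928*26)*(-73) = 310128*(-73) = -22639344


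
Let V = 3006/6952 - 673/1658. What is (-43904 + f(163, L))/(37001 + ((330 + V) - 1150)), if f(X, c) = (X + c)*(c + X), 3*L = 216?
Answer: 32622638884/104259390637 ≈ 0.31290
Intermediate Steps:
V = 76313/2881604 (V = 3006*(1/6952) - 673*1/1658 = 1503/3476 - 673/1658 = 76313/2881604 ≈ 0.026483)
L = 72 (L = (1/3)*216 = 72)
f(X, c) = (X + c)**2 (f(X, c) = (X + c)*(X + c) = (X + c)**2)
(-43904 + f(163, L))/(37001 + ((330 + V) - 1150)) = (-43904 + (163 + 72)**2)/(37001 + ((330 + 76313/2881604) - 1150)) = (-43904 + 235**2)/(37001 + (951005633/2881604 - 1150)) = (-43904 + 55225)/(37001 - 2362838967/2881604) = 11321/(104259390637/2881604) = 11321*(2881604/104259390637) = 32622638884/104259390637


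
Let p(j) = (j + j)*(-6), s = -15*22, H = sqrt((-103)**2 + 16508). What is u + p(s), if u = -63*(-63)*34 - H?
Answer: 138906 - 3*sqrt(3013) ≈ 1.3874e+5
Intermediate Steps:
H = 3*sqrt(3013) (H = sqrt(10609 + 16508) = sqrt(27117) = 3*sqrt(3013) ≈ 164.67)
s = -330
p(j) = -12*j (p(j) = (2*j)*(-6) = -12*j)
u = 134946 - 3*sqrt(3013) (u = -63*(-63)*34 - 3*sqrt(3013) = 3969*34 - 3*sqrt(3013) = 134946 - 3*sqrt(3013) ≈ 1.3478e+5)
u + p(s) = (134946 - 3*sqrt(3013)) - 12*(-330) = (134946 - 3*sqrt(3013)) + 3960 = 138906 - 3*sqrt(3013)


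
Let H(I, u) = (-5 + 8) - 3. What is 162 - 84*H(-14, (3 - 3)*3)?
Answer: 162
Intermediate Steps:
H(I, u) = 0 (H(I, u) = 3 - 3 = 0)
162 - 84*H(-14, (3 - 3)*3) = 162 - 84*0 = 162 + 0 = 162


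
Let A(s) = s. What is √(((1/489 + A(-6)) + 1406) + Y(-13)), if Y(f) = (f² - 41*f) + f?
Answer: √499524258/489 ≈ 45.706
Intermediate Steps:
Y(f) = f² - 40*f
√(((1/489 + A(-6)) + 1406) + Y(-13)) = √(((1/489 - 6) + 1406) - 13*(-40 - 13)) = √(((1/489 - 6) + 1406) - 13*(-53)) = √((-2933/489 + 1406) + 689) = √(684601/489 + 689) = √(1021522/489) = √499524258/489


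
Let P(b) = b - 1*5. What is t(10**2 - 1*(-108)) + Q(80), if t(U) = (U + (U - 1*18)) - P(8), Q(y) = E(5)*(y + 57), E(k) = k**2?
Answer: 3820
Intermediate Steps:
P(b) = -5 + b (P(b) = b - 5 = -5 + b)
Q(y) = 1425 + 25*y (Q(y) = 5**2*(y + 57) = 25*(57 + y) = 1425 + 25*y)
t(U) = -21 + 2*U (t(U) = (U + (U - 1*18)) - (-5 + 8) = (U + (U - 18)) - 1*3 = (U + (-18 + U)) - 3 = (-18 + 2*U) - 3 = -21 + 2*U)
t(10**2 - 1*(-108)) + Q(80) = (-21 + 2*(10**2 - 1*(-108))) + (1425 + 25*80) = (-21 + 2*(100 + 108)) + (1425 + 2000) = (-21 + 2*208) + 3425 = (-21 + 416) + 3425 = 395 + 3425 = 3820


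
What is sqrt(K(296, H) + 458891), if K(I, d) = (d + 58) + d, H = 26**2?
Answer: sqrt(460301) ≈ 678.46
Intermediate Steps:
H = 676
K(I, d) = 58 + 2*d (K(I, d) = (58 + d) + d = 58 + 2*d)
sqrt(K(296, H) + 458891) = sqrt((58 + 2*676) + 458891) = sqrt((58 + 1352) + 458891) = sqrt(1410 + 458891) = sqrt(460301)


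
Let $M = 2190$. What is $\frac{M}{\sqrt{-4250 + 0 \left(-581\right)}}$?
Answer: $- \frac{219 i \sqrt{170}}{85} \approx - 33.593 i$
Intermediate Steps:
$\frac{M}{\sqrt{-4250 + 0 \left(-581\right)}} = \frac{2190}{\sqrt{-4250 + 0 \left(-581\right)}} = \frac{2190}{\sqrt{-4250 + 0}} = \frac{2190}{\sqrt{-4250}} = \frac{2190}{5 i \sqrt{170}} = 2190 \left(- \frac{i \sqrt{170}}{850}\right) = - \frac{219 i \sqrt{170}}{85}$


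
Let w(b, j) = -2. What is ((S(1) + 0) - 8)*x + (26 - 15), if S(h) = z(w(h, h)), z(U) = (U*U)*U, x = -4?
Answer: 75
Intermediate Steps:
z(U) = U**3 (z(U) = U**2*U = U**3)
S(h) = -8 (S(h) = (-2)**3 = -8)
((S(1) + 0) - 8)*x + (26 - 15) = ((-8 + 0) - 8)*(-4) + (26 - 15) = (-8 - 8)*(-4) + 11 = -16*(-4) + 11 = 64 + 11 = 75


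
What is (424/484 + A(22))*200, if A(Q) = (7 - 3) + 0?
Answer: 118000/121 ≈ 975.21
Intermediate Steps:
A(Q) = 4 (A(Q) = 4 + 0 = 4)
(424/484 + A(22))*200 = (424/484 + 4)*200 = (424*(1/484) + 4)*200 = (106/121 + 4)*200 = (590/121)*200 = 118000/121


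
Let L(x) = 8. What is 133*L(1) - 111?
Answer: 953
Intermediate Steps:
133*L(1) - 111 = 133*8 - 111 = 1064 - 111 = 953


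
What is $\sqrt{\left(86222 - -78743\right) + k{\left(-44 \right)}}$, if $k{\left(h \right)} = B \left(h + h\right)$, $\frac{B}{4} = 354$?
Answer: $\sqrt{40357} \approx 200.89$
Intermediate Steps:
$B = 1416$ ($B = 4 \cdot 354 = 1416$)
$k{\left(h \right)} = 2832 h$ ($k{\left(h \right)} = 1416 \left(h + h\right) = 1416 \cdot 2 h = 2832 h$)
$\sqrt{\left(86222 - -78743\right) + k{\left(-44 \right)}} = \sqrt{\left(86222 - -78743\right) + 2832 \left(-44\right)} = \sqrt{\left(86222 + 78743\right) - 124608} = \sqrt{164965 - 124608} = \sqrt{40357}$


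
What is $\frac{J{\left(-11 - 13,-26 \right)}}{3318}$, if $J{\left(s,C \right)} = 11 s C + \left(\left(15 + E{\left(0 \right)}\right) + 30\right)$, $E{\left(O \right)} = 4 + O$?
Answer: $\frac{6913}{3318} \approx 2.0835$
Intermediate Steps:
$J{\left(s,C \right)} = 49 + 11 C s$ ($J{\left(s,C \right)} = 11 s C + \left(\left(15 + \left(4 + 0\right)\right) + 30\right) = 11 C s + \left(\left(15 + 4\right) + 30\right) = 11 C s + \left(19 + 30\right) = 11 C s + 49 = 49 + 11 C s$)
$\frac{J{\left(-11 - 13,-26 \right)}}{3318} = \frac{49 + 11 \left(-26\right) \left(-11 - 13\right)}{3318} = \left(49 + 11 \left(-26\right) \left(-24\right)\right) \frac{1}{3318} = \left(49 + 6864\right) \frac{1}{3318} = 6913 \cdot \frac{1}{3318} = \frac{6913}{3318}$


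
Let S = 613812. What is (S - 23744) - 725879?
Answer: -135811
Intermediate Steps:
(S - 23744) - 725879 = (613812 - 23744) - 725879 = 590068 - 725879 = -135811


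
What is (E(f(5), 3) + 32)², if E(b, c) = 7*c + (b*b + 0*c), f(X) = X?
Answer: 6084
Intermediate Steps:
E(b, c) = b² + 7*c (E(b, c) = 7*c + (b² + 0) = 7*c + b² = b² + 7*c)
(E(f(5), 3) + 32)² = ((5² + 7*3) + 32)² = ((25 + 21) + 32)² = (46 + 32)² = 78² = 6084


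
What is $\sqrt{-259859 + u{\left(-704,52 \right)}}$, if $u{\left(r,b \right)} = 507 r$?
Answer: $i \sqrt{616787} \approx 785.36 i$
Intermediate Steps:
$\sqrt{-259859 + u{\left(-704,52 \right)}} = \sqrt{-259859 + 507 \left(-704\right)} = \sqrt{-259859 - 356928} = \sqrt{-616787} = i \sqrt{616787}$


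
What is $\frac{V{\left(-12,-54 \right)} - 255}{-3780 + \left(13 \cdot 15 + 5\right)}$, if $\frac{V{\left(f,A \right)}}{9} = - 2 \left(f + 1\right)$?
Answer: $\frac{57}{3580} \approx 0.015922$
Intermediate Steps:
$V{\left(f,A \right)} = -18 - 18 f$ ($V{\left(f,A \right)} = 9 \left(- 2 \left(f + 1\right)\right) = 9 \left(- 2 \left(1 + f\right)\right) = 9 \left(-2 - 2 f\right) = -18 - 18 f$)
$\frac{V{\left(-12,-54 \right)} - 255}{-3780 + \left(13 \cdot 15 + 5\right)} = \frac{\left(-18 - -216\right) - 255}{-3780 + \left(13 \cdot 15 + 5\right)} = \frac{\left(-18 + 216\right) - 255}{-3780 + \left(195 + 5\right)} = \frac{198 - 255}{-3780 + 200} = - \frac{57}{-3580} = \left(-57\right) \left(- \frac{1}{3580}\right) = \frac{57}{3580}$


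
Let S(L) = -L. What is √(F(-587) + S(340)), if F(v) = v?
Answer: 3*I*√103 ≈ 30.447*I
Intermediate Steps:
√(F(-587) + S(340)) = √(-587 - 1*340) = √(-587 - 340) = √(-927) = 3*I*√103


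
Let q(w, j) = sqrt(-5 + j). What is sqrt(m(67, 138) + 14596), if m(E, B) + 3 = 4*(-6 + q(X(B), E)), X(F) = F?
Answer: sqrt(14569 + 4*sqrt(62)) ≈ 120.83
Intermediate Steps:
m(E, B) = -27 + 4*sqrt(-5 + E) (m(E, B) = -3 + 4*(-6 + sqrt(-5 + E)) = -3 + (-24 + 4*sqrt(-5 + E)) = -27 + 4*sqrt(-5 + E))
sqrt(m(67, 138) + 14596) = sqrt((-27 + 4*sqrt(-5 + 67)) + 14596) = sqrt((-27 + 4*sqrt(62)) + 14596) = sqrt(14569 + 4*sqrt(62))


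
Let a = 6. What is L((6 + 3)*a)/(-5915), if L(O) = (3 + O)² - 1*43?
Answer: -458/845 ≈ -0.54201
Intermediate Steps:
L(O) = -43 + (3 + O)² (L(O) = (3 + O)² - 43 = -43 + (3 + O)²)
L((6 + 3)*a)/(-5915) = (-43 + (3 + (6 + 3)*6)²)/(-5915) = (-43 + (3 + 9*6)²)*(-1/5915) = (-43 + (3 + 54)²)*(-1/5915) = (-43 + 57²)*(-1/5915) = (-43 + 3249)*(-1/5915) = 3206*(-1/5915) = -458/845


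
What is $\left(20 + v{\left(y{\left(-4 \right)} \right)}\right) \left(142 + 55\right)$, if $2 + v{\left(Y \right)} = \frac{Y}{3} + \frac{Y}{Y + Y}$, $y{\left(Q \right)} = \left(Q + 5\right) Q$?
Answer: $\frac{20291}{6} \approx 3381.8$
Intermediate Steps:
$y{\left(Q \right)} = Q \left(5 + Q\right)$ ($y{\left(Q \right)} = \left(5 + Q\right) Q = Q \left(5 + Q\right)$)
$v{\left(Y \right)} = - \frac{3}{2} + \frac{Y}{3}$ ($v{\left(Y \right)} = -2 + \left(\frac{Y}{3} + \frac{Y}{Y + Y}\right) = -2 + \left(Y \frac{1}{3} + \frac{Y}{2 Y}\right) = -2 + \left(\frac{Y}{3} + Y \frac{1}{2 Y}\right) = -2 + \left(\frac{Y}{3} + \frac{1}{2}\right) = -2 + \left(\frac{1}{2} + \frac{Y}{3}\right) = - \frac{3}{2} + \frac{Y}{3}$)
$\left(20 + v{\left(y{\left(-4 \right)} \right)}\right) \left(142 + 55\right) = \left(20 - \left(\frac{3}{2} - \frac{\left(-4\right) \left(5 - 4\right)}{3}\right)\right) \left(142 + 55\right) = \left(20 - \left(\frac{3}{2} - \frac{\left(-4\right) 1}{3}\right)\right) 197 = \left(20 + \left(- \frac{3}{2} + \frac{1}{3} \left(-4\right)\right)\right) 197 = \left(20 - \frac{17}{6}\right) 197 = \frac{103}{6} \cdot 197 = \frac{20291}{6}$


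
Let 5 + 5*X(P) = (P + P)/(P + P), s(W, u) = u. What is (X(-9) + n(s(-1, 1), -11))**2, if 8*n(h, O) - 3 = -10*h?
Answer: 4489/1600 ≈ 2.8056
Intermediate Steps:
n(h, O) = 3/8 - 5*h/4 (n(h, O) = 3/8 + (-10*h)/8 = 3/8 - 5*h/4)
X(P) = -4/5 (X(P) = -1 + ((P + P)/(P + P))/5 = -1 + ((2*P)/((2*P)))/5 = -1 + ((2*P)*(1/(2*P)))/5 = -1 + (1/5)*1 = -1 + 1/5 = -4/5)
(X(-9) + n(s(-1, 1), -11))**2 = (-4/5 + (3/8 - 5/4*1))**2 = (-4/5 + (3/8 - 5/4))**2 = (-4/5 - 7/8)**2 = (-67/40)**2 = 4489/1600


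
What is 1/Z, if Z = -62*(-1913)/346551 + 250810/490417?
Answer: 169954501767/145084855012 ≈ 1.1714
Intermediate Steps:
Z = 145084855012/169954501767 (Z = 118606*(1/346551) + 250810*(1/490417) = 118606/346551 + 250810/490417 = 145084855012/169954501767 ≈ 0.85367)
1/Z = 1/(145084855012/169954501767) = 169954501767/145084855012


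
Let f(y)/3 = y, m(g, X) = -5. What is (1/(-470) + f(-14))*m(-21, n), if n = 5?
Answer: 19741/94 ≈ 210.01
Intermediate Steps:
f(y) = 3*y
(1/(-470) + f(-14))*m(-21, n) = (1/(-470) + 3*(-14))*(-5) = (-1/470 - 42)*(-5) = -19741/470*(-5) = 19741/94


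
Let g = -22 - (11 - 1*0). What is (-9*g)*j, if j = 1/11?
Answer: 27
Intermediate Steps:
j = 1/11 ≈ 0.090909
g = -33 (g = -22 - (11 + 0) = -22 - 1*11 = -22 - 11 = -33)
(-9*g)*j = -9*(-33)*(1/11) = 297*(1/11) = 27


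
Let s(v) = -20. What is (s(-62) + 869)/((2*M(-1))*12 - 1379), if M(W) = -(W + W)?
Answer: -849/1331 ≈ -0.63787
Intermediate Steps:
M(W) = -2*W
(s(-62) + 869)/((2*M(-1))*12 - 1379) = (-20 + 869)/((2*(-2*(-1)))*12 - 1379) = 849/((2*2)*12 - 1379) = 849/(4*12 - 1379) = 849/(48 - 1379) = 849/(-1331) = 849*(-1/1331) = -849/1331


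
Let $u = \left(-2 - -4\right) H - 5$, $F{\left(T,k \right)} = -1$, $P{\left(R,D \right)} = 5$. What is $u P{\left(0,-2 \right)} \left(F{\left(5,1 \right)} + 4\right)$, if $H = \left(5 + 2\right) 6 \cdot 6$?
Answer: $7485$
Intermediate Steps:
$H = 252$ ($H = 7 \cdot 36 = 252$)
$u = 499$ ($u = \left(-2 - -4\right) 252 - 5 = \left(-2 + 4\right) 252 - 5 = 2 \cdot 252 - 5 = 504 - 5 = 499$)
$u P{\left(0,-2 \right)} \left(F{\left(5,1 \right)} + 4\right) = 499 \cdot 5 \left(-1 + 4\right) = 499 \cdot 5 \cdot 3 = 499 \cdot 15 = 7485$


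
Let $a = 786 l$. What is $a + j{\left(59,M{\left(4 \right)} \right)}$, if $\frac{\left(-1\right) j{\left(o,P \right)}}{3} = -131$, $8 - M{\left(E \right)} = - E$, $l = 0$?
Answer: $393$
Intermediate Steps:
$M{\left(E \right)} = 8 + E$ ($M{\left(E \right)} = 8 - - E = 8 + E$)
$j{\left(o,P \right)} = 393$ ($j{\left(o,P \right)} = \left(-3\right) \left(-131\right) = 393$)
$a = 0$ ($a = 786 \cdot 0 = 0$)
$a + j{\left(59,M{\left(4 \right)} \right)} = 0 + 393 = 393$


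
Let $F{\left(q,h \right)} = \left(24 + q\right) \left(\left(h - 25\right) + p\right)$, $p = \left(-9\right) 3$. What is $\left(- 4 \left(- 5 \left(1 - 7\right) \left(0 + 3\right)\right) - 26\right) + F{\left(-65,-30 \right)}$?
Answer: $2976$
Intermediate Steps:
$p = -27$
$F{\left(q,h \right)} = \left(-52 + h\right) \left(24 + q\right)$ ($F{\left(q,h \right)} = \left(24 + q\right) \left(\left(h - 25\right) - 27\right) = \left(24 + q\right) \left(\left(-25 + h\right) - 27\right) = \left(24 + q\right) \left(-52 + h\right) = \left(-52 + h\right) \left(24 + q\right)$)
$\left(- 4 \left(- 5 \left(1 - 7\right) \left(0 + 3\right)\right) - 26\right) + F{\left(-65,-30 \right)} = \left(- 4 \left(- 5 \left(1 - 7\right) \left(0 + 3\right)\right) - 26\right) - -3362 = \left(- 4 \left(- 5 \left(\left(-6\right) 3\right)\right) - 26\right) + \left(-1248 + 3380 - 720 + 1950\right) = \left(- 4 \left(\left(-5\right) \left(-18\right)\right) - 26\right) + 3362 = \left(\left(-4\right) 90 - 26\right) + 3362 = \left(-360 - 26\right) + 3362 = -386 + 3362 = 2976$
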